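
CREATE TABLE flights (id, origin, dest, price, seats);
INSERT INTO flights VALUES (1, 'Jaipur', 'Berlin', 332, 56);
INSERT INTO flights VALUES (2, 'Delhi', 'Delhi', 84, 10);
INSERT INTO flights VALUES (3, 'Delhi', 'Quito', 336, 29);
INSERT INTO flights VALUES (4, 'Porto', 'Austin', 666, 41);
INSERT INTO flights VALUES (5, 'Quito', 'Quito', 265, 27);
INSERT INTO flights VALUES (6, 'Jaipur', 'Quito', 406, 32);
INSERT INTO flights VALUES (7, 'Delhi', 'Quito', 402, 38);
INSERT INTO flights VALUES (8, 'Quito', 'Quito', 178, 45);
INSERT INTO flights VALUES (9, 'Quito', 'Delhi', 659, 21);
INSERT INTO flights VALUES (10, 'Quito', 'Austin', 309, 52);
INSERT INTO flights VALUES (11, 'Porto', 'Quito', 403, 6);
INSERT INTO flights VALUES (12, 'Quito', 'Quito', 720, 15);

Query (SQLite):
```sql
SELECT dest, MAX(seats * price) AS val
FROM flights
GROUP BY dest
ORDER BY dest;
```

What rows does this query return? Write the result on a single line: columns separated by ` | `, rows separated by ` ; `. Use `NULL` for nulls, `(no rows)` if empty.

For each row compute seats * price.
Group by dest; take MAX of the expression per group.
  Austin: ids {4, 10} → MAX(seats * price)=27306
  Berlin: ids {1} → MAX(seats * price)=18592
  Delhi: ids {2, 9} → MAX(seats * price)=13839
  Quito: ids {3, 5, 6, 7, 8, 11, 12} → MAX(seats * price)=15276

Austin | 27306 ; Berlin | 18592 ; Delhi | 13839 ; Quito | 15276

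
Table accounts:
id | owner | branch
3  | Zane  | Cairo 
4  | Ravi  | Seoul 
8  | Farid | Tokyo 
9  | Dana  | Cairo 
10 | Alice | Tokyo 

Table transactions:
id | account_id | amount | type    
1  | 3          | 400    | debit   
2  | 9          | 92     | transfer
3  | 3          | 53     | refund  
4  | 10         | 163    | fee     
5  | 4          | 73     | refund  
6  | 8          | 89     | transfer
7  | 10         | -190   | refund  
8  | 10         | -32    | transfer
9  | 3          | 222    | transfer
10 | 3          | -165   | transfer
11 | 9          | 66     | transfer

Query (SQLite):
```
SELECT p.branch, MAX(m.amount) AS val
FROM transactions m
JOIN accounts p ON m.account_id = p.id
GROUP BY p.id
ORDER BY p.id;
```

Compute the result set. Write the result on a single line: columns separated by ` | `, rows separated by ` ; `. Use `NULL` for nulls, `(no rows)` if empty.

Cairo | 400 ; Seoul | 73 ; Tokyo | 89 ; Cairo | 92 ; Tokyo | 163

Join each transactions row to its accounts via account_id.
Group joined rows by accounts.id; compute MAX(m.amount) per group.
  3: ids {1, 3, 9, 10} → MAX(m.amount)=400
  4: ids {5} → MAX(m.amount)=73
  8: ids {6} → MAX(m.amount)=89
  9: ids {2, 11} → MAX(m.amount)=92
  10: ids {4, 7, 8} → MAX(m.amount)=163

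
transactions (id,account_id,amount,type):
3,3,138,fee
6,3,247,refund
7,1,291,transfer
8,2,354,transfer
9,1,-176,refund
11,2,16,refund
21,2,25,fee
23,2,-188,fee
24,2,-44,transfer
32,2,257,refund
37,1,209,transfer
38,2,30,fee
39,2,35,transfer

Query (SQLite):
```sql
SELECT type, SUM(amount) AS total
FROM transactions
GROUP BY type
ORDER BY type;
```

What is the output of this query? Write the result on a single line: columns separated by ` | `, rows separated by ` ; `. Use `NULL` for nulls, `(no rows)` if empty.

fee | 5 ; refund | 344 ; transfer | 845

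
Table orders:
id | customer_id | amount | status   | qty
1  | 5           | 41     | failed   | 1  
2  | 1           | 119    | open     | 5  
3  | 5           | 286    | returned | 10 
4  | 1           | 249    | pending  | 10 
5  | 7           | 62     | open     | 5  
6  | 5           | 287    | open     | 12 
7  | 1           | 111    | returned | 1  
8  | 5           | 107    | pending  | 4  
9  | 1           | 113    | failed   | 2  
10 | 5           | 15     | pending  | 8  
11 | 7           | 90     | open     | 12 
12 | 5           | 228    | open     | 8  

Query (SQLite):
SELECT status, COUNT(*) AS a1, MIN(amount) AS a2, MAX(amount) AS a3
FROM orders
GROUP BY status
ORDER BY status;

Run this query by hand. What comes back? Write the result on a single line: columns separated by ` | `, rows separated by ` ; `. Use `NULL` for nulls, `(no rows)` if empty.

failed | 2 | 41 | 113 ; open | 5 | 62 | 287 ; pending | 3 | 15 | 249 ; returned | 2 | 111 | 286

Group orders by status.
Per group compute: COUNT(*), MIN(amount), MAX(amount).
  failed: ids {1, 9} → COUNT(*)=2, MIN(amount)=41, MAX(amount)=113
  open: ids {2, 5, 6, 11, 12} → COUNT(*)=5, MIN(amount)=62, MAX(amount)=287
  pending: ids {4, 8, 10} → COUNT(*)=3, MIN(amount)=15, MAX(amount)=249
  returned: ids {3, 7} → COUNT(*)=2, MIN(amount)=111, MAX(amount)=286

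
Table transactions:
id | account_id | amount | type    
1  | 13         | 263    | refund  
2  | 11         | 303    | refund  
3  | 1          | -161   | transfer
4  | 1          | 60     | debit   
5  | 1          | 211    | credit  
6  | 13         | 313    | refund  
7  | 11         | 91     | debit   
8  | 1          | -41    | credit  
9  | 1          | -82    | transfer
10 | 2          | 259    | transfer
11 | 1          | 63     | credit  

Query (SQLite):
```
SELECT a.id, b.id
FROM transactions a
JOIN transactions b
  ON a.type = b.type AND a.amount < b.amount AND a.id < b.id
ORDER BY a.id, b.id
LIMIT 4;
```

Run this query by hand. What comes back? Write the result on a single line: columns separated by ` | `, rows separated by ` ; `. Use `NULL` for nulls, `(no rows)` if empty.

Pairs (a,b) with same type, a.amount < b.amount, a.id < b.id.
type groups: credit:{5,8,11} debit:{4,7} refund:{1,2,6} transfer:{3,9,10}
Ordered by (a.id, b.id); first 4.

1 | 2 ; 1 | 6 ; 2 | 6 ; 3 | 9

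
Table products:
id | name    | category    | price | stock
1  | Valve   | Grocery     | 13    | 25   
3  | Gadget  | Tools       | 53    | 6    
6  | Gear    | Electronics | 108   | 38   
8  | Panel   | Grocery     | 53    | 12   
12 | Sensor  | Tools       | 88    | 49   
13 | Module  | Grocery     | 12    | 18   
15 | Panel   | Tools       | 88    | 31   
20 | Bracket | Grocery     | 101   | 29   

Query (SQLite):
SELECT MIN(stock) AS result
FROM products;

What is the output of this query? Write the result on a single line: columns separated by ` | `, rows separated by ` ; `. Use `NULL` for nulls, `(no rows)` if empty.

6

All stock values: [25, 6, 38, 12, 49, 18, 31, 29].
MIN of non-NULL values = 6.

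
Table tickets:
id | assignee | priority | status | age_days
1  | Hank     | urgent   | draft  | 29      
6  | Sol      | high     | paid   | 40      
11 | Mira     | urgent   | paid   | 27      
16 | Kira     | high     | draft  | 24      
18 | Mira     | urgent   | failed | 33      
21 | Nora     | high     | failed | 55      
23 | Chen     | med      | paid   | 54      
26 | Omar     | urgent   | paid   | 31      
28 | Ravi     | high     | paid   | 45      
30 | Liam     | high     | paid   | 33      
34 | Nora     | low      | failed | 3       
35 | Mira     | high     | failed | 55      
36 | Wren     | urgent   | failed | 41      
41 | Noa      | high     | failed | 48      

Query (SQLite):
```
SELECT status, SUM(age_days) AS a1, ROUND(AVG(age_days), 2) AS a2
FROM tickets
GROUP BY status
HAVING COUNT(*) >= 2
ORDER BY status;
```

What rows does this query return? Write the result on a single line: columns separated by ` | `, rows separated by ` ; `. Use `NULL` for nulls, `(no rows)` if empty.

draft | 53 | 26.5 ; failed | 235 | 39.17 ; paid | 230 | 38.33

Group tickets by status.
Per group compute: SUM(age_days), ROUND(AVG(age_days), 2).
HAVING: drop groups with fewer than 2 rows.
  draft: ids {1, 16} → SUM(age_days)=53, ROUND(AVG(age_days), 2)=26.5
  failed: ids {18, 21, 34, 35, 36, 41} → SUM(age_days)=235, ROUND(AVG(age_days), 2)=39.17
  paid: ids {6, 11, 23, 26, 28, 30} → SUM(age_days)=230, ROUND(AVG(age_days), 2)=38.33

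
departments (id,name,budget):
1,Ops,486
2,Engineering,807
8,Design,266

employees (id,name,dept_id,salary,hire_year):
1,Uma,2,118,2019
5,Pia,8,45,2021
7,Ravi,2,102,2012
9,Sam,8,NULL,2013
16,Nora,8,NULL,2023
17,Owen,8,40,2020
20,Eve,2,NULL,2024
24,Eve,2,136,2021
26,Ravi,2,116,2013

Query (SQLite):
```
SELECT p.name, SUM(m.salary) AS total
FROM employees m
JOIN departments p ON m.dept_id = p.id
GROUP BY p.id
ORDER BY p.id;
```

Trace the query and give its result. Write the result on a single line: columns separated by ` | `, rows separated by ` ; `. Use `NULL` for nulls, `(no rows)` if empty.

Engineering | 472 ; Design | 85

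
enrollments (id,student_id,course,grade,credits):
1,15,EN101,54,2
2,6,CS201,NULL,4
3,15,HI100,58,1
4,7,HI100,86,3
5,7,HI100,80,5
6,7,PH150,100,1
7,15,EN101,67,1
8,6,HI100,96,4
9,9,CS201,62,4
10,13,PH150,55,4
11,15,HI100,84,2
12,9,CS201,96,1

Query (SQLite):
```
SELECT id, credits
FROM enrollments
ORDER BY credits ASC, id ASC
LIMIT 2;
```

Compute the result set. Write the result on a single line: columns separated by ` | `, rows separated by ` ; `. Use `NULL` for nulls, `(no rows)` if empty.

Sort by credits asc, tiebreak id asc: (1, id=3), (1, id=6), (1, id=7), (1, id=12), (2, id=1) …. Take first 2.

3 | 1 ; 6 | 1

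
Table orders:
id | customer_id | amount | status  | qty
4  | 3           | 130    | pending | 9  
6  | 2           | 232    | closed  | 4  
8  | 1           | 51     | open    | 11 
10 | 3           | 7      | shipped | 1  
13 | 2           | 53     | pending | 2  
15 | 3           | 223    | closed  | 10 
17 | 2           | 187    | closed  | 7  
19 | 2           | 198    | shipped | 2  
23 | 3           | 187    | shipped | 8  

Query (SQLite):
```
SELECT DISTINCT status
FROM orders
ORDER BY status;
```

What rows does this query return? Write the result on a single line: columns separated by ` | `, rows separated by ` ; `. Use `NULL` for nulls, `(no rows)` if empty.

Collect distinct status values from orders.

closed ; open ; pending ; shipped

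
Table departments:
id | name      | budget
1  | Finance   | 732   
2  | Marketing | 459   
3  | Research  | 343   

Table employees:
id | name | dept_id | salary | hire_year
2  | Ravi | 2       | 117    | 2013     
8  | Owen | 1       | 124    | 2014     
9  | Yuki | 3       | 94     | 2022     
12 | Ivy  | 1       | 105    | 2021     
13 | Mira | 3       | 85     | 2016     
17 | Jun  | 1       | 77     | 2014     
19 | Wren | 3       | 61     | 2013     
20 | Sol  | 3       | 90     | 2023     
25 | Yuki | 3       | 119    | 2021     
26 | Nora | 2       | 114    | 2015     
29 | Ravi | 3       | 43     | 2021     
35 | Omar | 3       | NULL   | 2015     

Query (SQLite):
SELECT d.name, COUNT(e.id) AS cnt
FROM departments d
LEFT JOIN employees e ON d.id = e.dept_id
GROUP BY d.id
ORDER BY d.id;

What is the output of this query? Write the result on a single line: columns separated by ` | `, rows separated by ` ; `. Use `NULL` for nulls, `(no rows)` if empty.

Finance | 3 ; Marketing | 2 ; Research | 7

LEFT JOIN keeps every departments row; unmatched ones get NULL for employees columns.
Group by departments.id and compute COUNT(e.id). COUNT(col) of an all-NULL group is 0.
  1: ids {8, 12, 17} → COUNT(e.id)=3
  2: ids {2, 26} → COUNT(e.id)=2
  3: ids {9, 13, 19, 20, 25, 29, 35} → COUNT(e.id)=7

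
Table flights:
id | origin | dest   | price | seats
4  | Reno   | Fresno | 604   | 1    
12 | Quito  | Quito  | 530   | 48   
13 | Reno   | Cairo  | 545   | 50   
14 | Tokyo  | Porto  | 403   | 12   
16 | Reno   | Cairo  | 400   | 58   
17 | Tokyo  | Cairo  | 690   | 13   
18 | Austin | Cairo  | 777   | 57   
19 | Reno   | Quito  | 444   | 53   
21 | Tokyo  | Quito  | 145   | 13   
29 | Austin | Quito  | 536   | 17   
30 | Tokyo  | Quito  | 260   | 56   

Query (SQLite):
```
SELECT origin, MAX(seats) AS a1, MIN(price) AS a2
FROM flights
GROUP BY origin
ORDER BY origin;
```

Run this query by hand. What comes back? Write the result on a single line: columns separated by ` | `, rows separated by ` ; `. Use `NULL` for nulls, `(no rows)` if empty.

Austin | 57 | 536 ; Quito | 48 | 530 ; Reno | 58 | 400 ; Tokyo | 56 | 145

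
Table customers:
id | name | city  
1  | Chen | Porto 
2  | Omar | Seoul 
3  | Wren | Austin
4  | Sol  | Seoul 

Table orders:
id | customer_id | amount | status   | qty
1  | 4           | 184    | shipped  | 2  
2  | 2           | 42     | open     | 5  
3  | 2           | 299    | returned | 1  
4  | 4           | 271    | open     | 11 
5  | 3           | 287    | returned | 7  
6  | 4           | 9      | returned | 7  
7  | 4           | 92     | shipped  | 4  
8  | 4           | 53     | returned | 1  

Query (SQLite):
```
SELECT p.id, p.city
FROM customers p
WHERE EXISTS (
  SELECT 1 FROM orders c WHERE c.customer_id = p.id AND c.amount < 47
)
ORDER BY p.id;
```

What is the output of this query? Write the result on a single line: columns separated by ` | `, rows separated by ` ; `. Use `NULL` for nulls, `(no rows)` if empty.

2 | Seoul ; 4 | Seoul

For each customers row, check whether any orders with matching customer_id has amount < 47.
Keep rows where that is true.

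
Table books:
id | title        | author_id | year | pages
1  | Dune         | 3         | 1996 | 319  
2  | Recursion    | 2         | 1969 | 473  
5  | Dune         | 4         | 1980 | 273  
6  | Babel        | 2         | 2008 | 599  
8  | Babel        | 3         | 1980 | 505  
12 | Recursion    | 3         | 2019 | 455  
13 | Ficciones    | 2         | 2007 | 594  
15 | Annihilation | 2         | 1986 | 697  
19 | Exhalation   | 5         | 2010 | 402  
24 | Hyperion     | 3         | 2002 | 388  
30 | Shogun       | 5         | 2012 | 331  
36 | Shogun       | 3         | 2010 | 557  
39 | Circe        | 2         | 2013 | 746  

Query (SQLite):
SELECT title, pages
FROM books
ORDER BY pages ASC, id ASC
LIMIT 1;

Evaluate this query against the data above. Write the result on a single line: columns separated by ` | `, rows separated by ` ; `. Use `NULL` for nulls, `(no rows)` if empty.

Sort by pages asc, tiebreak id asc: (273, id=5), (319, id=1), (331, id=30), (388, id=24) …. Take first 1.

Dune | 273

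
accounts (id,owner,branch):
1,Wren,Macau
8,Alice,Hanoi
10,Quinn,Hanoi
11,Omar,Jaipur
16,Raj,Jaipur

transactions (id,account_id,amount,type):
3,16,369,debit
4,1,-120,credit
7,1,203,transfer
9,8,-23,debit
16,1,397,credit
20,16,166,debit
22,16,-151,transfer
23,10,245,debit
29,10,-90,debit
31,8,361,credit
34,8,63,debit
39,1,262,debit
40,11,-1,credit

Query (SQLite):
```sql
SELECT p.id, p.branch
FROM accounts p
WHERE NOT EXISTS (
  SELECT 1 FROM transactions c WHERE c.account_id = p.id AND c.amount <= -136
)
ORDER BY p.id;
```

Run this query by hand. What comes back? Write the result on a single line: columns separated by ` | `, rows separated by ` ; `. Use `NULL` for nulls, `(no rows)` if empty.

For each accounts row, check whether any transactions with matching account_id has amount <= -136.
Keep rows where that is false.

1 | Macau ; 8 | Hanoi ; 10 | Hanoi ; 11 | Jaipur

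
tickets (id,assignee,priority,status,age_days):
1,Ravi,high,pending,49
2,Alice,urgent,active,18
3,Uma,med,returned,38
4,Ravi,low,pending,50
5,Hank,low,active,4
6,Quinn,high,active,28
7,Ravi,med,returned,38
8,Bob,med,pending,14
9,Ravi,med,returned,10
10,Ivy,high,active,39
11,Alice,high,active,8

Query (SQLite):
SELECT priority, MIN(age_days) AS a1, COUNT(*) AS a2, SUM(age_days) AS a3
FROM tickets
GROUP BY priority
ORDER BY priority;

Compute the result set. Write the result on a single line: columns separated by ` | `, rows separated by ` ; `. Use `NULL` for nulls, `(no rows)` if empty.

Group tickets by priority.
Per group compute: MIN(age_days), COUNT(*), SUM(age_days).
  high: ids {1, 6, 10, 11} → MIN(age_days)=8, COUNT(*)=4, SUM(age_days)=124
  low: ids {4, 5} → MIN(age_days)=4, COUNT(*)=2, SUM(age_days)=54
  med: ids {3, 7, 8, 9} → MIN(age_days)=10, COUNT(*)=4, SUM(age_days)=100
  urgent: ids {2} → MIN(age_days)=18, COUNT(*)=1, SUM(age_days)=18

high | 8 | 4 | 124 ; low | 4 | 2 | 54 ; med | 10 | 4 | 100 ; urgent | 18 | 1 | 18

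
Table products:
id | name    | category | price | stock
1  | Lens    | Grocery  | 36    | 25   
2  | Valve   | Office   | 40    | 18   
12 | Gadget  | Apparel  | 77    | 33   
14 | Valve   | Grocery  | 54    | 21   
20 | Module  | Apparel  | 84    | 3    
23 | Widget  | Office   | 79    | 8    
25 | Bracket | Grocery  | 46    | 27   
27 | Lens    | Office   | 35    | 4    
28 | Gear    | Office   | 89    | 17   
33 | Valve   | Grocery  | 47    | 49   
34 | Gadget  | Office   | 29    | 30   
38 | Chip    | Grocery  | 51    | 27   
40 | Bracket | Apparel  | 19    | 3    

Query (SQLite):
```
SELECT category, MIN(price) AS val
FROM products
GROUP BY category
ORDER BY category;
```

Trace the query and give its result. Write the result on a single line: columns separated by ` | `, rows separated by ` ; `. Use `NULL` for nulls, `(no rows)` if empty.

Apparel | 19 ; Grocery | 36 ; Office | 29

Partition products by category; compute MIN(price) within each group.
  Apparel: ids {12, 20, 40} → MIN(price)=19
  Grocery: ids {1, 14, 25, 33, 38} → MIN(price)=36
  Office: ids {2, 23, 27, 28, 34} → MIN(price)=29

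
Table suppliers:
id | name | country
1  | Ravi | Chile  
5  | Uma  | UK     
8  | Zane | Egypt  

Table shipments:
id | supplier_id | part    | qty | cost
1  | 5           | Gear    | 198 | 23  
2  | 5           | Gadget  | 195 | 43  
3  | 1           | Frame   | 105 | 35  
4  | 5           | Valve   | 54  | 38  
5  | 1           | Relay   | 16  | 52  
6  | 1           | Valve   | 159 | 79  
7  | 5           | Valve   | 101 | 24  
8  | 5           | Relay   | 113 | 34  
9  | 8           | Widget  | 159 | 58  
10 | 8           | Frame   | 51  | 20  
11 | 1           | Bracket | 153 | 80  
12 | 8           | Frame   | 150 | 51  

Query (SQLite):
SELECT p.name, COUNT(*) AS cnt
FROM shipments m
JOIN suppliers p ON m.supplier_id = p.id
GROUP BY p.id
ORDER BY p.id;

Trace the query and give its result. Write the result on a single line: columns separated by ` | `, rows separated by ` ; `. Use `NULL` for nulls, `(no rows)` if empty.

Ravi | 4 ; Uma | 5 ; Zane | 3

Join each shipments row to its suppliers via supplier_id.
Group joined rows by suppliers.id; compute COUNT(*) per group.
  1: ids {3, 5, 6, 11} → COUNT(*)=4
  5: ids {1, 2, 4, 7, 8} → COUNT(*)=5
  8: ids {9, 10, 12} → COUNT(*)=3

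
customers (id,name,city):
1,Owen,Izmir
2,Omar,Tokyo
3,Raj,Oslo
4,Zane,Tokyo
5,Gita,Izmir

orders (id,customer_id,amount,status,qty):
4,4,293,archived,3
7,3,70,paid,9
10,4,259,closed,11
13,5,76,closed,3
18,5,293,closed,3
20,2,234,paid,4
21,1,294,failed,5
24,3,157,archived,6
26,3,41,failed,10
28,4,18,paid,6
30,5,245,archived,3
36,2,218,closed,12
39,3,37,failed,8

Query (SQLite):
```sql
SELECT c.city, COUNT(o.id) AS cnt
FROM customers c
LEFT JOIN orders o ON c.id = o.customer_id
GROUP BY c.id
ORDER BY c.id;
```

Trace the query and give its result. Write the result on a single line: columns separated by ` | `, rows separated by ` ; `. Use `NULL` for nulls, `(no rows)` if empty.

LEFT JOIN keeps every customers row; unmatched ones get NULL for orders columns.
Group by customers.id and compute COUNT(o.id). COUNT(col) of an all-NULL group is 0.
  1: ids {21} → COUNT(o.id)=1
  2: ids {20, 36} → COUNT(o.id)=2
  3: ids {7, 24, 26, 39} → COUNT(o.id)=4
  4: ids {4, 10, 28} → COUNT(o.id)=3
  5: ids {13, 18, 30} → COUNT(o.id)=3

Izmir | 1 ; Tokyo | 2 ; Oslo | 4 ; Tokyo | 3 ; Izmir | 3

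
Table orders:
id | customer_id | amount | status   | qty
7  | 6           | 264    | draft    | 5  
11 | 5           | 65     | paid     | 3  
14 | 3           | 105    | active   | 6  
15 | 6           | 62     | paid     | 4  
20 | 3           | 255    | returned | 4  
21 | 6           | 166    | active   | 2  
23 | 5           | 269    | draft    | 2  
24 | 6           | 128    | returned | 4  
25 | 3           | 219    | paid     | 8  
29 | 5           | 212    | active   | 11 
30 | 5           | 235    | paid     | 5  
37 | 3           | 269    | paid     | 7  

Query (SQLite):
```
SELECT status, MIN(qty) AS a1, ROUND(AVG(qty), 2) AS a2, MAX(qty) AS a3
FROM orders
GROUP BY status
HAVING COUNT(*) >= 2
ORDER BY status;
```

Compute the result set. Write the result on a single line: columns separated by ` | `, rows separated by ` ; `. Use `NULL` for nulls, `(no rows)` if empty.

active | 2 | 6.33 | 11 ; draft | 2 | 3.5 | 5 ; paid | 3 | 5.4 | 8 ; returned | 4 | 4 | 4

Group orders by status.
Per group compute: MIN(qty), ROUND(AVG(qty), 2), MAX(qty).
HAVING: drop groups with fewer than 2 rows.
  active: ids {14, 21, 29} → MIN(qty)=2, ROUND(AVG(qty), 2)=6.33, MAX(qty)=11
  draft: ids {7, 23} → MIN(qty)=2, ROUND(AVG(qty), 2)=3.5, MAX(qty)=5
  paid: ids {11, 15, 25, 30, 37} → MIN(qty)=3, ROUND(AVG(qty), 2)=5.4, MAX(qty)=8
  returned: ids {20, 24} → MIN(qty)=4, ROUND(AVG(qty), 2)=4, MAX(qty)=4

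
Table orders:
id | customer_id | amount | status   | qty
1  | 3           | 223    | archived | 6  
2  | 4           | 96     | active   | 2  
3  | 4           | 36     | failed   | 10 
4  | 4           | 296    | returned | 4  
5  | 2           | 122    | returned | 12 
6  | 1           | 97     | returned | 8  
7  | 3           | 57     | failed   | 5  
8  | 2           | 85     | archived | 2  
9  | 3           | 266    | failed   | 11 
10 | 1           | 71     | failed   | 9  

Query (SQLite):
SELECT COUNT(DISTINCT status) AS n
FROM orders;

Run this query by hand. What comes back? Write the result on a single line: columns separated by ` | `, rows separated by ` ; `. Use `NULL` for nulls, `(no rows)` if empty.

4

Count distinct non-NULL status values.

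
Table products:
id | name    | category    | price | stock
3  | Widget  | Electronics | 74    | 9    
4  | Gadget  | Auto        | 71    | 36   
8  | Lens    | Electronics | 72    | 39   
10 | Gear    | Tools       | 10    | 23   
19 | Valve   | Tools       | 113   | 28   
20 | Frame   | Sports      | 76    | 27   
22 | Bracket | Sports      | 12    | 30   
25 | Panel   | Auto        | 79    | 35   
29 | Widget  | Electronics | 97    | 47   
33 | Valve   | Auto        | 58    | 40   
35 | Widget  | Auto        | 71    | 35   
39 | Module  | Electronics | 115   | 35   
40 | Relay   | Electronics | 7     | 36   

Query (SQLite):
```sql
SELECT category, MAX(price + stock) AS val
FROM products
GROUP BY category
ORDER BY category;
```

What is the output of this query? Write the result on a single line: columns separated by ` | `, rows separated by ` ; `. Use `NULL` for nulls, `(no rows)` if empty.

For each row compute price + stock.
Group by category; take MAX of the expression per group.
  Auto: ids {4, 25, 33, 35} → MAX(price + stock)=114
  Electronics: ids {3, 8, 29, 39, 40} → MAX(price + stock)=150
  Sports: ids {20, 22} → MAX(price + stock)=103
  Tools: ids {10, 19} → MAX(price + stock)=141

Auto | 114 ; Electronics | 150 ; Sports | 103 ; Tools | 141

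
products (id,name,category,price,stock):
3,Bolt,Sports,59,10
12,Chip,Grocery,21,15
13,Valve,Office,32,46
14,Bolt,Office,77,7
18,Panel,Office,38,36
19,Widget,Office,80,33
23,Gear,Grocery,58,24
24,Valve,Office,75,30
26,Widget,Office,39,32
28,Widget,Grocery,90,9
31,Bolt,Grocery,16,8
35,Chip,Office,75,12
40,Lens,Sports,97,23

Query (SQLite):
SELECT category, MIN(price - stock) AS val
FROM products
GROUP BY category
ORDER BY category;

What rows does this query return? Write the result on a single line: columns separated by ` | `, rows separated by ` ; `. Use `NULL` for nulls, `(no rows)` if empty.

For each row compute price - stock.
Group by category; take MIN of the expression per group.
  Grocery: ids {12, 23, 28, 31} → MIN(price - stock)=6
  Office: ids {13, 14, 18, 19, 24, 26, 35} → MIN(price - stock)=-14
  Sports: ids {3, 40} → MIN(price - stock)=49

Grocery | 6 ; Office | -14 ; Sports | 49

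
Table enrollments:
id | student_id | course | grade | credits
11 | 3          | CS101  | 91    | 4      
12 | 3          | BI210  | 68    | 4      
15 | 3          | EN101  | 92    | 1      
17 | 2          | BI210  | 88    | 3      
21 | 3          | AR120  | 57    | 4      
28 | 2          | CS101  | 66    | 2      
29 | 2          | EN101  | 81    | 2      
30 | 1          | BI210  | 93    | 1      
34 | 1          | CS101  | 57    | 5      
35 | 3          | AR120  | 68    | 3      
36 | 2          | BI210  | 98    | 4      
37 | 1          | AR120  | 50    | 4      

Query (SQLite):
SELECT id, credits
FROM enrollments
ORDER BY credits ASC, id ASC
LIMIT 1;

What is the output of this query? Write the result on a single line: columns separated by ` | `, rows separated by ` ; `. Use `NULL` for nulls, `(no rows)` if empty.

Sort by credits asc, tiebreak id asc: (1, id=15), (1, id=30), (2, id=28), (2, id=29) …. Take first 1.

15 | 1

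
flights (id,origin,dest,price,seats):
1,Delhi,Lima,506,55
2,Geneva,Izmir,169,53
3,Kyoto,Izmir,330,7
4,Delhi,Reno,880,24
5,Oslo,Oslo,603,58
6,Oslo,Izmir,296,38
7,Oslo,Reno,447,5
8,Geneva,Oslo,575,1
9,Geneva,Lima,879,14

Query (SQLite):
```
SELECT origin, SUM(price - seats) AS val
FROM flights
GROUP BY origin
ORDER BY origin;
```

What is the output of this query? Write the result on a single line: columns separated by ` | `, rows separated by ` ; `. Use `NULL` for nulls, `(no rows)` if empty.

For each row compute price - seats.
Group by origin; take SUM of the expression per group.
  Delhi: ids {1, 4} → SUM(price - seats)=1307
  Geneva: ids {2, 8, 9} → SUM(price - seats)=1555
  Kyoto: ids {3} → SUM(price - seats)=323
  Oslo: ids {5, 6, 7} → SUM(price - seats)=1245

Delhi | 1307 ; Geneva | 1555 ; Kyoto | 323 ; Oslo | 1245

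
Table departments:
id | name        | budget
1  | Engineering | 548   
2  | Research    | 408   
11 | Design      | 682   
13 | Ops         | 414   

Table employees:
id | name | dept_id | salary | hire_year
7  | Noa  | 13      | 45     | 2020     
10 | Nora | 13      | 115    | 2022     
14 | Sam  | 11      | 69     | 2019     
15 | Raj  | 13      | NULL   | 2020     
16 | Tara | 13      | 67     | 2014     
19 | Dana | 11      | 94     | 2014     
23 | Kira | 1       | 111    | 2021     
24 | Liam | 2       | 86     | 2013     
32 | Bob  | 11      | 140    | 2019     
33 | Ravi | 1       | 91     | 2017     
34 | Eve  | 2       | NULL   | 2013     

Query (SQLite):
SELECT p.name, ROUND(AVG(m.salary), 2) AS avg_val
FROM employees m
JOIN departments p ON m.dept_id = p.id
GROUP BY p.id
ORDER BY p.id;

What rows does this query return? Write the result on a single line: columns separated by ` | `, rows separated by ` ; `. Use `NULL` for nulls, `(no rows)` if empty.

Engineering | 101 ; Research | 86 ; Design | 101 ; Ops | 75.67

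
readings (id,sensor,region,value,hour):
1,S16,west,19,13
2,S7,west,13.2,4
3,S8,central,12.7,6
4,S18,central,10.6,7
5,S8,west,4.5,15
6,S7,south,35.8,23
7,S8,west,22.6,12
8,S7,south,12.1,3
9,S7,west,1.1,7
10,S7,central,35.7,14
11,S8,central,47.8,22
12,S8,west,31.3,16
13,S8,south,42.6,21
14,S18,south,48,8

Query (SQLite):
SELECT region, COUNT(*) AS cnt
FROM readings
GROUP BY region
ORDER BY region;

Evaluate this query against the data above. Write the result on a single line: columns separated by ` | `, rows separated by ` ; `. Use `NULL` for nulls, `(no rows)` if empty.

Partition readings by region; compute COUNT(*) within each group.
  central: ids {3, 4, 10, 11} → COUNT(*)=4
  south: ids {6, 8, 13, 14} → COUNT(*)=4
  west: ids {1, 2, 5, 7, 9, 12} → COUNT(*)=6

central | 4 ; south | 4 ; west | 6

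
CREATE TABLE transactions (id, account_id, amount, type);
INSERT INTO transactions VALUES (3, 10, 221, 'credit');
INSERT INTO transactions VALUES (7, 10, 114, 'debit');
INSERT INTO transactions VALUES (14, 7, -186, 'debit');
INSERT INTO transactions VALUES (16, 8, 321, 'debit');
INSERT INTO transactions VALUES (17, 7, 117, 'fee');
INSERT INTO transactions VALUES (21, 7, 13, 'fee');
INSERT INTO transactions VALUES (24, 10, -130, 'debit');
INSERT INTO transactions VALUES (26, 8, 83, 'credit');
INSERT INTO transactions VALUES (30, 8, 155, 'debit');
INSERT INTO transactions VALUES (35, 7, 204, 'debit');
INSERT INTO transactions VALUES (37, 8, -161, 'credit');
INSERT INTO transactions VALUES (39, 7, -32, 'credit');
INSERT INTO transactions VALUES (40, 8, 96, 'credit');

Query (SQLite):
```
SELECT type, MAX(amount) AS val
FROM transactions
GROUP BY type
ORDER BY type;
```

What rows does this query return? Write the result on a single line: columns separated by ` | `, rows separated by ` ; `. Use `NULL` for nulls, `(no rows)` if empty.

credit | 221 ; debit | 321 ; fee | 117

Partition transactions by type; compute MAX(amount) within each group.
  credit: ids {3, 26, 37, 39, 40} → MAX(amount)=221
  debit: ids {7, 14, 16, 24, 30, 35} → MAX(amount)=321
  fee: ids {17, 21} → MAX(amount)=117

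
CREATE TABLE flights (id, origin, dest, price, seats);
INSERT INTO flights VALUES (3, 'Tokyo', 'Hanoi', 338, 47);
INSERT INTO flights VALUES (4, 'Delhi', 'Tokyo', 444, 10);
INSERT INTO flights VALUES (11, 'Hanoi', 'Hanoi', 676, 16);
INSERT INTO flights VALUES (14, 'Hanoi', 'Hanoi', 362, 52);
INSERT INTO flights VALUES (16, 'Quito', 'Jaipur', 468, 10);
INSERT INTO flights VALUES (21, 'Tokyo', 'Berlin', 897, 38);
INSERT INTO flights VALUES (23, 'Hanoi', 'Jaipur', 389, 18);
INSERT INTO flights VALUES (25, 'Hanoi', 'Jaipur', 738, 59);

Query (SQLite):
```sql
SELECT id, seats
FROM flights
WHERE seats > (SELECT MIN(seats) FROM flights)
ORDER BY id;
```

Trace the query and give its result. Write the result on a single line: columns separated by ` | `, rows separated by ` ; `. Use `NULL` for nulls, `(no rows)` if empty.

3 | 47 ; 11 | 16 ; 14 | 52 ; 21 | 38 ; 23 | 18 ; 25 | 59

Scalar subquery: MIN(seats) over all flights rows = 10.
Keep rows where seats > that value.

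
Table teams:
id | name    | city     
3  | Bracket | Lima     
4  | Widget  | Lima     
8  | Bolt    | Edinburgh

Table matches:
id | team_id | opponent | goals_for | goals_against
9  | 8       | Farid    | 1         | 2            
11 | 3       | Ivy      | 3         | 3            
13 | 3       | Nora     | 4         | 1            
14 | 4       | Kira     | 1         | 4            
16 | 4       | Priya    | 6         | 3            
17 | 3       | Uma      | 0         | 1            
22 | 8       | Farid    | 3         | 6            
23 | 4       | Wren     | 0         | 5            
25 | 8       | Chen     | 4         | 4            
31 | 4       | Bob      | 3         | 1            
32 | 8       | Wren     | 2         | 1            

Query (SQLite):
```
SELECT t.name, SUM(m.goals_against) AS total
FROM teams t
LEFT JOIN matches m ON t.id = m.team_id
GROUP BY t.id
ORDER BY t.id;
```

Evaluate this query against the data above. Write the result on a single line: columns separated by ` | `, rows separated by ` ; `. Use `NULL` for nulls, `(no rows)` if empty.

Bracket | 5 ; Widget | 13 ; Bolt | 13

LEFT JOIN keeps every teams row; unmatched ones get NULL for matches columns.
Group by teams.id and compute SUM(m.goals_against). SUM over an all-NULL group is NULL.
  3: ids {11, 13, 17} → SUM(m.goals_against)=5
  4: ids {14, 16, 23, 31} → SUM(m.goals_against)=13
  8: ids {9, 22, 25, 32} → SUM(m.goals_against)=13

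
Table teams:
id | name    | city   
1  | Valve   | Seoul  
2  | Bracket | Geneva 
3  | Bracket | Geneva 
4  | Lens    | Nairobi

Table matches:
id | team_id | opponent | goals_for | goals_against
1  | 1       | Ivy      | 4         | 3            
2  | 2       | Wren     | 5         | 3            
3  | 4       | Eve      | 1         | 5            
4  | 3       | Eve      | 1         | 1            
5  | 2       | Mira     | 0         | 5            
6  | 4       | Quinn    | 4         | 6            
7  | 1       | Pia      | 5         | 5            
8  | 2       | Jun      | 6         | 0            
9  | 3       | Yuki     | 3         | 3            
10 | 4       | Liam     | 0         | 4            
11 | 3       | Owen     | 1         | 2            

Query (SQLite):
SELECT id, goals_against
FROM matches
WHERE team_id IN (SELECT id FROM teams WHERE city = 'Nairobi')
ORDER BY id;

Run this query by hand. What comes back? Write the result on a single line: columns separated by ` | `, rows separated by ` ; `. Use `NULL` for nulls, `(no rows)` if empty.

Inner query: teams.id where city = 'Nairobi'.
Outer: keep matches rows whose team_id is in that set.
Inner query → {4}

3 | 5 ; 6 | 6 ; 10 | 4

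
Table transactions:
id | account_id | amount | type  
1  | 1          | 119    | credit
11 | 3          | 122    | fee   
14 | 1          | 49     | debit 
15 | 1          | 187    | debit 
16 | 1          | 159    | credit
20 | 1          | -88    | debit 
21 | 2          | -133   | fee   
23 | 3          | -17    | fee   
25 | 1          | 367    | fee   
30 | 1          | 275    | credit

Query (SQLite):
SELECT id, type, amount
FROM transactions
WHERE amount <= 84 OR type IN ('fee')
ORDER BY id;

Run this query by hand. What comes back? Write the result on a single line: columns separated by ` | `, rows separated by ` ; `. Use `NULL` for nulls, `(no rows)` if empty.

amount <= 84: ids {14, 20, 21, 23}
type IN ('fee'): ids {11, 21, 23, 25}
Combine with OR.

11 | fee | 122 ; 14 | debit | 49 ; 20 | debit | -88 ; 21 | fee | -133 ; 23 | fee | -17 ; 25 | fee | 367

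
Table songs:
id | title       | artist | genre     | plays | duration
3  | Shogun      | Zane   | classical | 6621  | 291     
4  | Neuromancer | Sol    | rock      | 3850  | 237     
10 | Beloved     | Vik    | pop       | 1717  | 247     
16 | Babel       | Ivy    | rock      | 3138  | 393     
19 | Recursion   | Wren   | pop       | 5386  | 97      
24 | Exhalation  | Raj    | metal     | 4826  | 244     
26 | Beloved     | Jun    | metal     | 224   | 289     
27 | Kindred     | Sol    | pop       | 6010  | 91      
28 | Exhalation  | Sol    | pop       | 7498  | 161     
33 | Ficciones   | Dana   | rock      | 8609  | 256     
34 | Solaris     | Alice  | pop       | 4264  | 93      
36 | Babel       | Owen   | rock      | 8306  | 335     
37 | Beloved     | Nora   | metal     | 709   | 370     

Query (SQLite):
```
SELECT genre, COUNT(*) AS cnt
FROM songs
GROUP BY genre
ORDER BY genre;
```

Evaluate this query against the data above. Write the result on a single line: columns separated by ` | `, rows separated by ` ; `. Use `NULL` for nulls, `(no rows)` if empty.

Partition songs by genre; compute COUNT(*) within each group.
  classical: ids {3} → COUNT(*)=1
  metal: ids {24, 26, 37} → COUNT(*)=3
  pop: ids {10, 19, 27, 28, 34} → COUNT(*)=5
  rock: ids {4, 16, 33, 36} → COUNT(*)=4

classical | 1 ; metal | 3 ; pop | 5 ; rock | 4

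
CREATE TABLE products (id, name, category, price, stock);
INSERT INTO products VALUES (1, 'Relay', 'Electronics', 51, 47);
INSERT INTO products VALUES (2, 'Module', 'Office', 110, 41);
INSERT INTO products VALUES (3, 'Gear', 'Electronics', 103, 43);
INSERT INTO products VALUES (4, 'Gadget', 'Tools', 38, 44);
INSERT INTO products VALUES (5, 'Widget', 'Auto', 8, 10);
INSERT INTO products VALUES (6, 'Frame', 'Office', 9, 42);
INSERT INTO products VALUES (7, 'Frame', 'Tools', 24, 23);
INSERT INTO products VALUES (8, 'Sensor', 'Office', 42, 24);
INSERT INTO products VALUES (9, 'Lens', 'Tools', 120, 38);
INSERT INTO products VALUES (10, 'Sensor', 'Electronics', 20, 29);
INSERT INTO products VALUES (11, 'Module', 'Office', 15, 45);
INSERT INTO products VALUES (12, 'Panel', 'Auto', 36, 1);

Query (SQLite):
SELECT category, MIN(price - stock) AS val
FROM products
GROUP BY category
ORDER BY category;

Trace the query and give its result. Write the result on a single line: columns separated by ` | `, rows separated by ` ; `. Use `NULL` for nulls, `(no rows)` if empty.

Auto | -2 ; Electronics | -9 ; Office | -33 ; Tools | -6

For each row compute price - stock.
Group by category; take MIN of the expression per group.
  Auto: ids {5, 12} → MIN(price - stock)=-2
  Electronics: ids {1, 3, 10} → MIN(price - stock)=-9
  Office: ids {2, 6, 8, 11} → MIN(price - stock)=-33
  Tools: ids {4, 7, 9} → MIN(price - stock)=-6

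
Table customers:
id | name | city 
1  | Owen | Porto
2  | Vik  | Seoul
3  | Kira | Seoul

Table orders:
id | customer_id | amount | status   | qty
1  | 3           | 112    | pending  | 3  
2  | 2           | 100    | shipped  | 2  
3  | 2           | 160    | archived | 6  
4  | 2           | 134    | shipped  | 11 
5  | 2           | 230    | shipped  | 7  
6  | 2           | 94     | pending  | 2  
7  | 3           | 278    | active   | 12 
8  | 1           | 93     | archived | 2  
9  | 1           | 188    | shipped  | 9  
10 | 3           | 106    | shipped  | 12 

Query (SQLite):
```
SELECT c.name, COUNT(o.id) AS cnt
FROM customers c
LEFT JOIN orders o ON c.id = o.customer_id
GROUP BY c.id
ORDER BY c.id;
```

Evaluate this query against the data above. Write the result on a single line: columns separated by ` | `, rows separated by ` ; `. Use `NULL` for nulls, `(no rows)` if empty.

LEFT JOIN keeps every customers row; unmatched ones get NULL for orders columns.
Group by customers.id and compute COUNT(o.id). COUNT(col) of an all-NULL group is 0.
  1: ids {8, 9} → COUNT(o.id)=2
  2: ids {2, 3, 4, 5, 6} → COUNT(o.id)=5
  3: ids {1, 7, 10} → COUNT(o.id)=3

Owen | 2 ; Vik | 5 ; Kira | 3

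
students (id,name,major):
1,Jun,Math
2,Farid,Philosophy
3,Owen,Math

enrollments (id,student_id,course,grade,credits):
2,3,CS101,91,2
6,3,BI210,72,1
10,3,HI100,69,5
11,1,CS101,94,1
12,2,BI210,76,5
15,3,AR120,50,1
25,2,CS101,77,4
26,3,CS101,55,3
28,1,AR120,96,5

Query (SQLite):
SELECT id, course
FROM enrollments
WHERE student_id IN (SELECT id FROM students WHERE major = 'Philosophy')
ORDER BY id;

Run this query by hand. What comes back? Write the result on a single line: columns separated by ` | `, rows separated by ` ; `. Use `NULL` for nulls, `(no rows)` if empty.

Inner query: students.id where major = 'Philosophy'.
Outer: keep enrollments rows whose student_id is in that set.
Inner query → {2}

12 | BI210 ; 25 | CS101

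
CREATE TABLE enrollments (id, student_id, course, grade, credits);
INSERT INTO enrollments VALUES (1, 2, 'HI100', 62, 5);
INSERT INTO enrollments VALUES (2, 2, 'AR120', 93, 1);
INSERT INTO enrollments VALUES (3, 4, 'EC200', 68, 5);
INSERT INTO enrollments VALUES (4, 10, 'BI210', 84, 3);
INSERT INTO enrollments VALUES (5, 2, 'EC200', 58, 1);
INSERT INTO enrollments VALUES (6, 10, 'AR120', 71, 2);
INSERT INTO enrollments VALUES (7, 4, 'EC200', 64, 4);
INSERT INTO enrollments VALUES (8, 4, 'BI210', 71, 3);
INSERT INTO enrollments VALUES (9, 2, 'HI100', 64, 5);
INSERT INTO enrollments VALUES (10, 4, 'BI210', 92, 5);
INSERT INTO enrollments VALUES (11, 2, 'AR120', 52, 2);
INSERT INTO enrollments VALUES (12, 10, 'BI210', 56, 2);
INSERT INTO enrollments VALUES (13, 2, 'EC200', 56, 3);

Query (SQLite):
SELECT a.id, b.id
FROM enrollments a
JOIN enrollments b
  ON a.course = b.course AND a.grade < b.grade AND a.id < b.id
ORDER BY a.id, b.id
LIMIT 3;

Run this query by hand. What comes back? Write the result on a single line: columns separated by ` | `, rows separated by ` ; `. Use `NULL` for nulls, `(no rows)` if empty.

1 | 9 ; 4 | 10 ; 5 | 7

Pairs (a,b) with same course, a.grade < b.grade, a.id < b.id.
course groups: AR120:{2,6,11} BI210:{4,8,10,12} EC200:{3,5,7,13} HI100:{1,9}
Ordered by (a.id, b.id); first 3.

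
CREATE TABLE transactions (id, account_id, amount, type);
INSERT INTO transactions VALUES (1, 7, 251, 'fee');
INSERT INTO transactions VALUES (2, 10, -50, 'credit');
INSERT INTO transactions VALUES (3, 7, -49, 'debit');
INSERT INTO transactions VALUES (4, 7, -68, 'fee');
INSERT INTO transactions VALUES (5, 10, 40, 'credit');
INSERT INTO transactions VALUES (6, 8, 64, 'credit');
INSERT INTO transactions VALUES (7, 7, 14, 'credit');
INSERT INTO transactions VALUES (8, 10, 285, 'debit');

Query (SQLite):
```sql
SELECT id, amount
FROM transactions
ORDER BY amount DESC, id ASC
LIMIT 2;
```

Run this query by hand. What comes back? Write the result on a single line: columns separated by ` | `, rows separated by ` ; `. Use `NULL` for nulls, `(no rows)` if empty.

8 | 285 ; 1 | 251

Sort by amount desc, tiebreak id asc: (285, id=8), (251, id=1), (64, id=6), (40, id=5), (14, id=7) …. Take first 2.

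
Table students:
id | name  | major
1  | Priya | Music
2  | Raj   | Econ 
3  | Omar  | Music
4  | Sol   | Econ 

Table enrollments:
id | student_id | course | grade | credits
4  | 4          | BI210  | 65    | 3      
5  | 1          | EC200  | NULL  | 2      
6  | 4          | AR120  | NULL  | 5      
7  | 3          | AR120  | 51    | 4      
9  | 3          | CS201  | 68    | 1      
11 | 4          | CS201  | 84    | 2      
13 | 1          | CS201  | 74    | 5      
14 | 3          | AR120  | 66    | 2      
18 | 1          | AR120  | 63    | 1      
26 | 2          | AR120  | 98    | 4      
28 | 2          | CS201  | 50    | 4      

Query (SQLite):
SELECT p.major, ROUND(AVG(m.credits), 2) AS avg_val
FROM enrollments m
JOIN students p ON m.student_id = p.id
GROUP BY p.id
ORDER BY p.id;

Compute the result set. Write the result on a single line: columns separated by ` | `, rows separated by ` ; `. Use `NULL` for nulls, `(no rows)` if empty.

Music | 2.67 ; Econ | 4 ; Music | 2.33 ; Econ | 3.33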